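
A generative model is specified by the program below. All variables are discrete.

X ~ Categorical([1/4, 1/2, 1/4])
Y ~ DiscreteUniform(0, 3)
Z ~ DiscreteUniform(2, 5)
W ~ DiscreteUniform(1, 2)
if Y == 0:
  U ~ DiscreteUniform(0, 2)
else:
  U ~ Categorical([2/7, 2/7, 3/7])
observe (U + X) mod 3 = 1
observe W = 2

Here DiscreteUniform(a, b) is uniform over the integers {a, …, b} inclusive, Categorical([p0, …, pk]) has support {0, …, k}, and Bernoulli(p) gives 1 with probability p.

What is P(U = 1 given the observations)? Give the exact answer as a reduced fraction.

P(U = 1 | obs) = 25/109

Enumerate traces; 48 have nonzero weight after conditioning:
  (X=0, Y=0, Z=2, W=2, U=1) weight 1/384
  (X=0, Y=0, Z=3, W=2, U=1) weight 1/384
  (X=0, Y=0, Z=4, W=2, U=1) weight 1/384
  (X=0, Y=0, Z=5, W=2, U=1) weight 1/384
  (X=0, Y=1, Z=2, W=2, U=1) weight 1/448
  (X=0, Y=1, Z=3, W=2, U=1) weight 1/448
  (X=0, Y=1, Z=4, W=2, U=1) weight 1/448
  (X=0, Y=1, Z=5, W=2, U=1) weight 1/448
  (X=1, Y=0, Z=2, W=2, U=0) weight 1/192
  (X=2, Y=0, Z=2, W=2, U=2) weight 1/384
  … 38 more
Group by U:
  weight(U=0) = 25/336
  weight(U=1) = 25/672
  weight(U=2) = 17/336
Total weight = 25/336 + 25/672 + 17/336 = 109/672
P(U=0 | obs) = 25/336 / 109/672 = 50/109
P(U=1 | obs) = 25/672 / 109/672 = 25/109
P(U=2 | obs) = 17/336 / 109/672 = 34/109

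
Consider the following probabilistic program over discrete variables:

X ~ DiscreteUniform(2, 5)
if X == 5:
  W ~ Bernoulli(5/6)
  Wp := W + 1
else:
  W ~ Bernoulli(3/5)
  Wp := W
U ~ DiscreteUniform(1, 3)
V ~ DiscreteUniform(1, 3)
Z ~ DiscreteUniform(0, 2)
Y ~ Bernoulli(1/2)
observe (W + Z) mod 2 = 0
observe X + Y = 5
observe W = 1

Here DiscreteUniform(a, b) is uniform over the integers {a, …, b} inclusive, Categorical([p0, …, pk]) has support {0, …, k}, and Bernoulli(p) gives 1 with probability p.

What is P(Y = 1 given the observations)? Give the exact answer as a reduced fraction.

P(Y = 1 | obs) = 18/43

Enumerate traces; 18 have nonzero weight after conditioning:
  (X=4, W=1, U=1, V=1, Z=1, Y=1) weight 1/360
  (X=4, W=1, U=1, V=2, Z=1, Y=1) weight 1/360
  (X=4, W=1, U=1, V=3, Z=1, Y=1) weight 1/360
  (X=4, W=1, U=2, V=1, Z=1, Y=1) weight 1/360
  (X=4, W=1, U=2, V=2, Z=1, Y=1) weight 1/360
  (X=4, W=1, U=2, V=3, Z=1, Y=1) weight 1/360
  (X=4, W=1, U=3, V=1, Z=1, Y=1) weight 1/360
  (X=4, W=1, U=3, V=2, Z=1, Y=1) weight 1/360
  (X=5, W=1, U=1, V=1, Z=1, Y=0) weight 5/1296
  … 9 more
Group by Y:
  weight(Y=0) = 5/144
  weight(Y=1) = 1/40
Total weight = 5/144 + 1/40 = 43/720
P(Y=0 | obs) = 5/144 / 43/720 = 25/43
P(Y=1 | obs) = 1/40 / 43/720 = 18/43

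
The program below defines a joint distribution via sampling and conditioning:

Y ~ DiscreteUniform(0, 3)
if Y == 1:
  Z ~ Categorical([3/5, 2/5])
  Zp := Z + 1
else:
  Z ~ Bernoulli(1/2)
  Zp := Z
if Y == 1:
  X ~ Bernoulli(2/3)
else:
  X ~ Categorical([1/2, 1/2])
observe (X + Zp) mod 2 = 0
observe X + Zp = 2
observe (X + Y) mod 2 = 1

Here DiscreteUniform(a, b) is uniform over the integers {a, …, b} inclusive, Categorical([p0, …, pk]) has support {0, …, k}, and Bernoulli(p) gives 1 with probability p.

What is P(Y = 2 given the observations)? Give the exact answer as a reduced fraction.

P(Y = 2 | obs) = 15/38

Enumerate traces; 3 have nonzero weight after conditioning:
  (Y=0, Z=1, X=1) weight 1/16
  (Y=1, Z=1, X=0) weight 1/30
  (Y=2, Z=1, X=1) weight 1/16
Group by Y:
  weight(Y=0) = 1/16
  weight(Y=1) = 1/30
  weight(Y=2) = 1/16
Total weight = 1/16 + 1/30 + 1/16 = 19/120
P(Y=0 | obs) = 1/16 / 19/120 = 15/38
P(Y=1 | obs) = 1/30 / 19/120 = 4/19
P(Y=2 | obs) = 1/16 / 19/120 = 15/38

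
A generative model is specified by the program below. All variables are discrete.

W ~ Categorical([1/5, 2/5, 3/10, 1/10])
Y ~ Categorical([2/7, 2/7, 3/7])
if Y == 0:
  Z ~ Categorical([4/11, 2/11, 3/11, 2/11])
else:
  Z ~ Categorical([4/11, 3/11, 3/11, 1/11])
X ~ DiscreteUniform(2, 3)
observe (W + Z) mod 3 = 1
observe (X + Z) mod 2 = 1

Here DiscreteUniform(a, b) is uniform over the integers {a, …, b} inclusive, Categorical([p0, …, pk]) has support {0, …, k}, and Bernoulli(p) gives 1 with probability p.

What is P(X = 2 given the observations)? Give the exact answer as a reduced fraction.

Enumerate traces; 15 have nonzero weight after conditioning:
  (W=0, Y=0, Z=1, X=2) weight 2/385
  (W=0, Y=1, Z=1, X=2) weight 3/385
  (W=0, Y=2, Z=1, X=2) weight 9/770
  (W=1, Y=0, Z=0, X=3) weight 8/385
  (W=1, Y=0, Z=3, X=2) weight 4/385
  (W=1, Y=1, Z=0, X=3) weight 8/385
  (W=1, Y=1, Z=3, X=2) weight 2/385
  (W=1, Y=2, Z=0, X=3) weight 12/385
  … 7 more
Group by X:
  weight(X=2) = 93/1540
  weight(X=3) = 5/44
Total weight = 93/1540 + 5/44 = 67/385
P(X=2 | obs) = 93/1540 / 67/385 = 93/268
P(X=3 | obs) = 5/44 / 67/385 = 175/268

P(X = 2 | obs) = 93/268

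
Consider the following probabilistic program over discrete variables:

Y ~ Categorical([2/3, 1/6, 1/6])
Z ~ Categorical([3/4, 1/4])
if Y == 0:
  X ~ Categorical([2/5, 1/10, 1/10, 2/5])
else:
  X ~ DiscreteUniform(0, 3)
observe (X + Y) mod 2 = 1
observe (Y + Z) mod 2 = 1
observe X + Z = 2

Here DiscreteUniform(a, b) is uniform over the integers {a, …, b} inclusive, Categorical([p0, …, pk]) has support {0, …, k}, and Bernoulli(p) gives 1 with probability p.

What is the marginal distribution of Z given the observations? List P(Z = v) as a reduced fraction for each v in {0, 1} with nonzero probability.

Enumerate traces; 3 have nonzero weight after conditioning:
  (Y=0, Z=1, X=1) weight 1/60
  (Y=1, Z=0, X=2) weight 1/32
  (Y=2, Z=1, X=1) weight 1/96
Group by Z:
  weight(Z=0) = 1/32
  weight(Z=1) = 13/480
Total weight = 1/32 + 13/480 = 7/120
P(Z=0 | obs) = 1/32 / 7/120 = 15/28
P(Z=1 | obs) = 13/480 / 7/120 = 13/28

P(Z=0) = 15/28, P(Z=1) = 13/28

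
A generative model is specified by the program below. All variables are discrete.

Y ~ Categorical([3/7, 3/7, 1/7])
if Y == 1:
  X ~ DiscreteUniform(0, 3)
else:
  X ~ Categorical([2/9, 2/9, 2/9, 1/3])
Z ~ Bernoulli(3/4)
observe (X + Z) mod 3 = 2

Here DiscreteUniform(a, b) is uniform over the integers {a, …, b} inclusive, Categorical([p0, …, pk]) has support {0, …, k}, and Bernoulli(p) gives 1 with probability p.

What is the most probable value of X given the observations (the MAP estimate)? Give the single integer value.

Enumerate traces; 6 have nonzero weight after conditioning:
  (Y=0, X=1, Z=1) weight 1/14
  (Y=0, X=2, Z=0) weight 1/42
  (Y=1, X=1, Z=1) weight 9/112
  (Y=1, X=2, Z=0) weight 3/112
  (Y=2, X=1, Z=1) weight 1/42
  (Y=2, X=2, Z=0) weight 1/126
Group by X:
  weight(X=1) = 59/336
  weight(X=2) = 59/1008
Total weight = 59/336 + 59/1008 = 59/252
P(X=1 | obs) = 59/336 / 59/252 = 3/4
P(X=2 | obs) = 59/1008 / 59/252 = 1/4
argmax = 1

argmax_v P(X = v | obs) = 1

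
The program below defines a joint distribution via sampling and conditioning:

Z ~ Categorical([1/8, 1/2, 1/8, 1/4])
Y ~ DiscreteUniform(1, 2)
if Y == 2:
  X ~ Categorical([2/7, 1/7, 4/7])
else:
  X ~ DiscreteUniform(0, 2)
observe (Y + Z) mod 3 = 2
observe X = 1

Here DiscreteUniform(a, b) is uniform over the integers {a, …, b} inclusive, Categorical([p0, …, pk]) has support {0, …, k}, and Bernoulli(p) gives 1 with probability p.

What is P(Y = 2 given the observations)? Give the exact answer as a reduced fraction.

P(Y = 2 | obs) = 9/37

Enumerate traces; 3 have nonzero weight after conditioning:
  (Z=0, Y=2, X=1) weight 1/112
  (Z=1, Y=1, X=1) weight 1/12
  (Z=3, Y=2, X=1) weight 1/56
Group by Y:
  weight(Y=1) = 1/12
  weight(Y=2) = 3/112
Total weight = 1/12 + 3/112 = 37/336
P(Y=1 | obs) = 1/12 / 37/336 = 28/37
P(Y=2 | obs) = 3/112 / 37/336 = 9/37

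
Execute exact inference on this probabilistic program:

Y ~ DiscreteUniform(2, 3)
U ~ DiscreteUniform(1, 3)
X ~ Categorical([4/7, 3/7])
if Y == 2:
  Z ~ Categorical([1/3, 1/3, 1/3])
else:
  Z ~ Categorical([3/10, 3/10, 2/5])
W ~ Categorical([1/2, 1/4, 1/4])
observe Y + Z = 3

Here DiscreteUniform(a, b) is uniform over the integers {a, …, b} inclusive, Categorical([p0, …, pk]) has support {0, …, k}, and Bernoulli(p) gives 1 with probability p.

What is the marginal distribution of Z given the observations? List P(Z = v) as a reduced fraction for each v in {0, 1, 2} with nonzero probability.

Enumerate traces; 36 have nonzero weight after conditioning:
  (Y=2, U=1, X=0, Z=1, W=0) weight 1/63
  (Y=2, U=1, X=0, Z=1, W=1) weight 1/126
  (Y=2, U=1, X=0, Z=1, W=2) weight 1/126
  (Y=2, U=1, X=1, Z=1, W=0) weight 1/84
  (Y=2, U=1, X=1, Z=1, W=1) weight 1/168
  (Y=2, U=1, X=1, Z=1, W=2) weight 1/168
  (Y=2, U=2, X=0, Z=1, W=0) weight 1/63
  (Y=2, U=2, X=0, Z=1, W=1) weight 1/126
  (Y=3, U=1, X=0, Z=0, W=0) weight 1/70
  … 27 more
Group by Z:
  weight(Z=0) = 3/20
  weight(Z=1) = 1/6
Total weight = 3/20 + 1/6 = 19/60
P(Z=0 | obs) = 3/20 / 19/60 = 9/19
P(Z=1 | obs) = 1/6 / 19/60 = 10/19

P(Z=0) = 9/19, P(Z=1) = 10/19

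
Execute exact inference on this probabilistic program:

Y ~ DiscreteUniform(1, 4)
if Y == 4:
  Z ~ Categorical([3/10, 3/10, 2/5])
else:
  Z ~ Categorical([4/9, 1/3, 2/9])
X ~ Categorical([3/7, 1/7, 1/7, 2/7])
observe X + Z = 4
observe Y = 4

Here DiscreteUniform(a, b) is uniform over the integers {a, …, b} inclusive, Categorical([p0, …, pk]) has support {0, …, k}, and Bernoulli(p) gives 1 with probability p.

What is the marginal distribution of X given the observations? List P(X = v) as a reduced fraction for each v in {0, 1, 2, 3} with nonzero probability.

P(X=2) = 2/5, P(X=3) = 3/5

Enumerate traces; 2 have nonzero weight after conditioning:
  (Y=4, Z=1, X=3) weight 3/140
  (Y=4, Z=2, X=2) weight 1/70
Group by X:
  weight(X=2) = 1/70
  weight(X=3) = 3/140
Total weight = 1/70 + 3/140 = 1/28
P(X=2 | obs) = 1/70 / 1/28 = 2/5
P(X=3 | obs) = 3/140 / 1/28 = 3/5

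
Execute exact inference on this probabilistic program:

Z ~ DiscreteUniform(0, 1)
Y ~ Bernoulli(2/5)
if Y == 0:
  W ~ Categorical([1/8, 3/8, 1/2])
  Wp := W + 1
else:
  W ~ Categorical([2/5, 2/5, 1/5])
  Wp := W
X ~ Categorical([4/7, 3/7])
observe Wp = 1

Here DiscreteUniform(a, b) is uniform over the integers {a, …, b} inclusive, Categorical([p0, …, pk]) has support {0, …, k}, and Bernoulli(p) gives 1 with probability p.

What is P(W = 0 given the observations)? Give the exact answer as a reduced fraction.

P(W = 0 | obs) = 15/47

Enumerate traces; 8 have nonzero weight after conditioning:
  (Z=0, Y=0, W=0, X=0) weight 3/140
  (Z=0, Y=0, W=0, X=1) weight 9/560
  (Z=0, Y=1, W=1, X=0) weight 8/175
  (Z=0, Y=1, W=1, X=1) weight 6/175
  (Z=1, Y=0, W=0, X=0) weight 3/140
  (Z=1, Y=0, W=0, X=1) weight 9/560
  (Z=1, Y=1, W=1, X=0) weight 8/175
  (Z=1, Y=1, W=1, X=1) weight 6/175
Group by W:
  weight(W=0) = 3/40
  weight(W=1) = 4/25
Total weight = 3/40 + 4/25 = 47/200
P(W=0 | obs) = 3/40 / 47/200 = 15/47
P(W=1 | obs) = 4/25 / 47/200 = 32/47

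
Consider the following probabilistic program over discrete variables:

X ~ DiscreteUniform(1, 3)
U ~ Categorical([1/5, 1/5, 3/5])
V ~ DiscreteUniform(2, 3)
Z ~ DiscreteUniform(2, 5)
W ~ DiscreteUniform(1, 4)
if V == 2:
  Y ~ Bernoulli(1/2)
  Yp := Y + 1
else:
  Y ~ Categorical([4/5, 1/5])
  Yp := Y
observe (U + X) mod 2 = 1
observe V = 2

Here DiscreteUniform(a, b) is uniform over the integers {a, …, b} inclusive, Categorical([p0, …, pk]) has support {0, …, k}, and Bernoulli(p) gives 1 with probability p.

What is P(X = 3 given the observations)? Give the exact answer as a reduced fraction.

Enumerate traces; 160 have nonzero weight after conditioning:
  (X=1, U=0, V=2, Z=2, W=1, Y=0) weight 1/960
  (X=1, U=0, V=2, Z=2, W=1, Y=1) weight 1/960
  (X=1, U=0, V=2, Z=2, W=2, Y=0) weight 1/960
  (X=1, U=0, V=2, Z=2, W=2, Y=1) weight 1/960
  (X=1, U=0, V=2, Z=2, W=3, Y=0) weight 1/960
  (X=1, U=0, V=2, Z=2, W=3, Y=1) weight 1/960
  (X=1, U=0, V=2, Z=2, W=4, Y=0) weight 1/960
  (X=1, U=0, V=2, Z=2, W=4, Y=1) weight 1/960
  (X=2, U=1, V=2, Z=2, W=1, Y=0) weight 1/960
  (X=3, U=0, V=2, Z=2, W=1, Y=0) weight 1/960
  … 150 more
Group by X:
  weight(X=1) = 2/15
  weight(X=2) = 1/30
  weight(X=3) = 2/15
Total weight = 2/15 + 1/30 + 2/15 = 3/10
P(X=1 | obs) = 2/15 / 3/10 = 4/9
P(X=2 | obs) = 1/30 / 3/10 = 1/9
P(X=3 | obs) = 2/15 / 3/10 = 4/9

P(X = 3 | obs) = 4/9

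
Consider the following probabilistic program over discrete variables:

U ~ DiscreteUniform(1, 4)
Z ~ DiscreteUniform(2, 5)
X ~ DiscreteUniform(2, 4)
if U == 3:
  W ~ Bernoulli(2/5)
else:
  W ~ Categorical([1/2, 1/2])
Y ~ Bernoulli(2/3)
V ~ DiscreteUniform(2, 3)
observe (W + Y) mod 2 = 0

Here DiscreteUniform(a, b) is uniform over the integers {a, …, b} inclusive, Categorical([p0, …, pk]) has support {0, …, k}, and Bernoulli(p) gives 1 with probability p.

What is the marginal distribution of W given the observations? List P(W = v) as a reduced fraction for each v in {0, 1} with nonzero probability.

Enumerate traces; 192 have nonzero weight after conditioning:
  (U=1, Z=2, X=2, W=0, Y=0, V=2) weight 1/576
  (U=1, Z=2, X=2, W=0, Y=0, V=3) weight 1/576
  (U=1, Z=2, X=2, W=1, Y=1, V=2) weight 1/288
  (U=1, Z=2, X=2, W=1, Y=1, V=3) weight 1/288
  (U=1, Z=2, X=3, W=0, Y=0, V=2) weight 1/576
  (U=1, Z=2, X=3, W=0, Y=0, V=3) weight 1/576
  (U=1, Z=2, X=3, W=1, Y=1, V=2) weight 1/288
  (U=1, Z=2, X=3, W=1, Y=1, V=3) weight 1/288
  … 184 more
Group by W:
  weight(W=0) = 7/40
  weight(W=1) = 19/60
Total weight = 7/40 + 19/60 = 59/120
P(W=0 | obs) = 7/40 / 59/120 = 21/59
P(W=1 | obs) = 19/60 / 59/120 = 38/59

P(W=0) = 21/59, P(W=1) = 38/59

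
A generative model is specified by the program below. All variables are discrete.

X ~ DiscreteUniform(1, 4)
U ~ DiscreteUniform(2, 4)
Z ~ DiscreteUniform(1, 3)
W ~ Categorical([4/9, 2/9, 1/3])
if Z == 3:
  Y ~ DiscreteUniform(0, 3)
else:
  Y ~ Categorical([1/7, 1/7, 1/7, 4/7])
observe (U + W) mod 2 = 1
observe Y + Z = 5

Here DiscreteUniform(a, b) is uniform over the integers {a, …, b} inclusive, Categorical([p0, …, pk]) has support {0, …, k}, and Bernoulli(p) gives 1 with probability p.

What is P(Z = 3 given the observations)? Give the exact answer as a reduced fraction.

Enumerate traces; 32 have nonzero weight after conditioning:
  (X=1, U=2, Z=2, W=1, Y=3) weight 2/567
  (X=1, U=2, Z=3, W=1, Y=2) weight 1/648
  (X=1, U=3, Z=2, W=0, Y=3) weight 4/567
  (X=1, U=3, Z=2, W=2, Y=3) weight 1/189
  (X=1, U=3, Z=3, W=0, Y=2) weight 1/324
  (X=1, U=3, Z=3, W=2, Y=2) weight 1/432
  (X=1, U=4, Z=2, W=1, Y=3) weight 2/567
  (X=1, U=4, Z=3, W=1, Y=2) weight 1/648
  … 24 more
Group by Z:
  weight(Z=2) = 44/567
  weight(Z=3) = 11/324
Total weight = 44/567 + 11/324 = 253/2268
P(Z=2 | obs) = 44/567 / 253/2268 = 16/23
P(Z=3 | obs) = 11/324 / 253/2268 = 7/23

P(Z = 3 | obs) = 7/23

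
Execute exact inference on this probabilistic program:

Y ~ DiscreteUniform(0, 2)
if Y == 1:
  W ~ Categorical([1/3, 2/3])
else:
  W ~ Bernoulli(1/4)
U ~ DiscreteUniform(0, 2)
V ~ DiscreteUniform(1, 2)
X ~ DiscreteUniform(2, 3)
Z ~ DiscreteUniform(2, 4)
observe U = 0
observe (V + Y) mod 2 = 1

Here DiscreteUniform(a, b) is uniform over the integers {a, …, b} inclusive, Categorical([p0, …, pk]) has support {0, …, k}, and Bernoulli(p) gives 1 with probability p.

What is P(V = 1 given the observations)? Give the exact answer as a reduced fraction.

Enumerate traces; 36 have nonzero weight after conditioning:
  (Y=0, W=0, U=0, V=1, X=2, Z=2) weight 1/144
  (Y=0, W=0, U=0, V=1, X=2, Z=3) weight 1/144
  (Y=0, W=0, U=0, V=1, X=2, Z=4) weight 1/144
  (Y=0, W=0, U=0, V=1, X=3, Z=2) weight 1/144
  (Y=0, W=0, U=0, V=1, X=3, Z=3) weight 1/144
  (Y=0, W=0, U=0, V=1, X=3, Z=4) weight 1/144
  (Y=0, W=1, U=0, V=1, X=2, Z=2) weight 1/432
  (Y=0, W=1, U=0, V=1, X=2, Z=3) weight 1/432
  (Y=1, W=0, U=0, V=2, X=2, Z=2) weight 1/324
  … 27 more
Group by V:
  weight(V=1) = 1/9
  weight(V=2) = 1/18
Total weight = 1/9 + 1/18 = 1/6
P(V=1 | obs) = 1/9 / 1/6 = 2/3
P(V=2 | obs) = 1/18 / 1/6 = 1/3

P(V = 1 | obs) = 2/3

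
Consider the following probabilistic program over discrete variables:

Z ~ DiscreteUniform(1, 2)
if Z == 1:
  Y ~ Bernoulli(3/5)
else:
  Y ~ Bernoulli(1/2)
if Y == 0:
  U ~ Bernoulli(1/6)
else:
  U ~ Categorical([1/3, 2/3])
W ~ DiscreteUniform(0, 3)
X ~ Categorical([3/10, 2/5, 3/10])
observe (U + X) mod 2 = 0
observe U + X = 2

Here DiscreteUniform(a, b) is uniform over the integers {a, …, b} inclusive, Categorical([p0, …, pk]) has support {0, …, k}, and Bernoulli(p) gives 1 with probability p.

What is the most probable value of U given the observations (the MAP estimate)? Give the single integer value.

argmax_v P(U = v | obs) = 1

Enumerate traces; 32 have nonzero weight after conditioning:
  (Z=1, Y=0, U=0, W=0, X=2) weight 1/80
  (Z=1, Y=0, U=0, W=1, X=2) weight 1/80
  (Z=1, Y=0, U=0, W=2, X=2) weight 1/80
  (Z=1, Y=0, U=0, W=3, X=2) weight 1/80
  (Z=1, Y=0, U=1, W=0, X=1) weight 1/300
  (Z=1, Y=0, U=1, W=1, X=1) weight 1/300
  (Z=1, Y=0, U=1, W=2, X=1) weight 1/300
  (Z=1, Y=0, U=1, W=3, X=1) weight 1/300
  … 24 more
Group by U:
  weight(U=0) = 67/400
  weight(U=1) = 53/300
Total weight = 67/400 + 53/300 = 413/1200
P(U=0 | obs) = 67/400 / 413/1200 = 201/413
P(U=1 | obs) = 53/300 / 413/1200 = 212/413
argmax = 1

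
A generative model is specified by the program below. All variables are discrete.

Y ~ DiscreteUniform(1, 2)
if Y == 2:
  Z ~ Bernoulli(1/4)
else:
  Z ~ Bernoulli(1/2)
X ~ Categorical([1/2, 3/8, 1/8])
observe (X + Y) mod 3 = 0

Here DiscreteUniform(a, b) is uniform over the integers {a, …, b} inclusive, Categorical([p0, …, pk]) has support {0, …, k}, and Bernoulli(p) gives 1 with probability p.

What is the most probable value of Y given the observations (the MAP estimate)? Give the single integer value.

Enumerate traces; 4 have nonzero weight after conditioning:
  (Y=1, Z=0, X=2) weight 1/32
  (Y=1, Z=1, X=2) weight 1/32
  (Y=2, Z=0, X=1) weight 9/64
  (Y=2, Z=1, X=1) weight 3/64
Group by Y:
  weight(Y=1) = 1/16
  weight(Y=2) = 3/16
Total weight = 1/16 + 3/16 = 1/4
P(Y=1 | obs) = 1/16 / 1/4 = 1/4
P(Y=2 | obs) = 3/16 / 1/4 = 3/4
argmax = 2

argmax_v P(Y = v | obs) = 2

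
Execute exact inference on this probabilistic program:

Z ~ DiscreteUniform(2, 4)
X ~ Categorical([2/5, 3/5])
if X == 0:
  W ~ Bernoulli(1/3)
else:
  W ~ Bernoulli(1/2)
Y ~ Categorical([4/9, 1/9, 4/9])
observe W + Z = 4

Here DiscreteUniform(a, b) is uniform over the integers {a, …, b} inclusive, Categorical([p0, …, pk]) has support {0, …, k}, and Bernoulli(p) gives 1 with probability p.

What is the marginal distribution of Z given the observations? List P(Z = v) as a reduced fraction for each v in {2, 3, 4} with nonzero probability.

Enumerate traces; 12 have nonzero weight after conditioning:
  (Z=3, X=0, W=1, Y=0) weight 8/405
  (Z=3, X=0, W=1, Y=1) weight 2/405
  (Z=3, X=0, W=1, Y=2) weight 8/405
  (Z=3, X=1, W=1, Y=0) weight 2/45
  (Z=3, X=1, W=1, Y=1) weight 1/90
  (Z=3, X=1, W=1, Y=2) weight 2/45
  (Z=4, X=0, W=0, Y=0) weight 16/405
  (Z=4, X=0, W=0, Y=1) weight 4/405
  … 4 more
Group by Z:
  weight(Z=3) = 13/90
  weight(Z=4) = 17/90
Total weight = 13/90 + 17/90 = 1/3
P(Z=3 | obs) = 13/90 / 1/3 = 13/30
P(Z=4 | obs) = 17/90 / 1/3 = 17/30

P(Z=3) = 13/30, P(Z=4) = 17/30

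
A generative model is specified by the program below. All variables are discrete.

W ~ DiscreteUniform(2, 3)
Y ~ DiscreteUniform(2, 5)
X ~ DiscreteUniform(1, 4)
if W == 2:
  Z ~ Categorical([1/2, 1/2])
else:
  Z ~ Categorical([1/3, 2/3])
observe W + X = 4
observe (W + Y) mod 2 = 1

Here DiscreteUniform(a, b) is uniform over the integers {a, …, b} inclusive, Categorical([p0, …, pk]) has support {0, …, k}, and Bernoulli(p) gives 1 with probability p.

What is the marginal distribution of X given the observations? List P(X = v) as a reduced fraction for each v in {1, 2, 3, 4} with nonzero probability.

Enumerate traces; 8 have nonzero weight after conditioning:
  (W=2, Y=3, X=2, Z=0) weight 1/64
  (W=2, Y=3, X=2, Z=1) weight 1/64
  (W=2, Y=5, X=2, Z=0) weight 1/64
  (W=2, Y=5, X=2, Z=1) weight 1/64
  (W=3, Y=2, X=1, Z=0) weight 1/96
  (W=3, Y=2, X=1, Z=1) weight 1/48
  (W=3, Y=4, X=1, Z=0) weight 1/96
  (W=3, Y=4, X=1, Z=1) weight 1/48
Group by X:
  weight(X=1) = 1/16
  weight(X=2) = 1/16
Total weight = 1/16 + 1/16 = 1/8
P(X=1 | obs) = 1/16 / 1/8 = 1/2
P(X=2 | obs) = 1/16 / 1/8 = 1/2

P(X=1) = 1/2, P(X=2) = 1/2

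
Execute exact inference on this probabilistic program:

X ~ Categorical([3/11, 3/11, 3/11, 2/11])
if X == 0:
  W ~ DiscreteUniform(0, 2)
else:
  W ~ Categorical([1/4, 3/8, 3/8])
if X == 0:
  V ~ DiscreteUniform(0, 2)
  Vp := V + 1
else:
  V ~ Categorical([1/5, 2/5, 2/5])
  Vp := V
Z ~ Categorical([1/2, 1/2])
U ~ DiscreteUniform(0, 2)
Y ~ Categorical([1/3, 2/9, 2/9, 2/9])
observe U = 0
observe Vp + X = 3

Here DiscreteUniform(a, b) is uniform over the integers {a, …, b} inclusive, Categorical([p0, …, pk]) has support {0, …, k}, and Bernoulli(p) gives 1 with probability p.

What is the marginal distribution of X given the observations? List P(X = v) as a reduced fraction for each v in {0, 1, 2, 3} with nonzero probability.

P(X=0) = 5/19, P(X=1) = 6/19, P(X=2) = 6/19, P(X=3) = 2/19

Enumerate traces; 96 have nonzero weight after conditioning:
  (X=0, W=0, V=2, Z=0, U=0, Y=0) weight 1/594
  (X=0, W=0, V=2, Z=0, U=0, Y=1) weight 1/891
  (X=0, W=0, V=2, Z=0, U=0, Y=2) weight 1/891
  (X=0, W=0, V=2, Z=0, U=0, Y=3) weight 1/891
  (X=0, W=0, V=2, Z=1, U=0, Y=0) weight 1/594
  (X=0, W=0, V=2, Z=1, U=0, Y=1) weight 1/891
  (X=0, W=0, V=2, Z=1, U=0, Y=2) weight 1/891
  (X=0, W=0, V=2, Z=1, U=0, Y=3) weight 1/891
  (X=1, W=0, V=2, Z=0, U=0, Y=0) weight 1/660
  (X=2, W=0, V=1, Z=0, U=0, Y=0) weight 1/660
  … 86 more
Group by X:
  weight(X=0) = 1/33
  weight(X=1) = 2/55
  weight(X=2) = 2/55
  weight(X=3) = 2/165
Total weight = 1/33 + 2/55 + 2/55 + 2/165 = 19/165
P(X=0 | obs) = 1/33 / 19/165 = 5/19
P(X=1 | obs) = 2/55 / 19/165 = 6/19
P(X=2 | obs) = 2/55 / 19/165 = 6/19
P(X=3 | obs) = 2/165 / 19/165 = 2/19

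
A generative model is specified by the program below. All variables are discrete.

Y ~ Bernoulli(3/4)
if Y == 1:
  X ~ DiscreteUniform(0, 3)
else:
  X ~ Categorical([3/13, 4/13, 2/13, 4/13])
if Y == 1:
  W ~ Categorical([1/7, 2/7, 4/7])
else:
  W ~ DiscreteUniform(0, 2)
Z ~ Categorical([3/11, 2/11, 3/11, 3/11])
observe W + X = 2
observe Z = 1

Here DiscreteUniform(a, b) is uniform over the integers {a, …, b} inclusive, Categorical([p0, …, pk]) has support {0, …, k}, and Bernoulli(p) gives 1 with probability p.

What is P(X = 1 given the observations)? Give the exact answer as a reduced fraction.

P(X = 1 | obs) = 346/1071

Enumerate traces; 6 have nonzero weight after conditioning:
  (Y=0, X=0, W=2, Z=1) weight 1/286
  (Y=0, X=1, W=1, Z=1) weight 2/429
  (Y=0, X=2, W=0, Z=1) weight 1/429
  (Y=1, X=0, W=2, Z=1) weight 3/154
  (Y=1, X=1, W=1, Z=1) weight 3/308
  (Y=1, X=2, W=0, Z=1) weight 3/616
Group by X:
  weight(X=0) = 23/1001
  weight(X=1) = 173/12012
  weight(X=2) = 173/24024
Total weight = 23/1001 + 173/12012 + 173/24024 = 51/1144
P(X=0 | obs) = 23/1001 / 51/1144 = 184/357
P(X=1 | obs) = 173/12012 / 51/1144 = 346/1071
P(X=2 | obs) = 173/24024 / 51/1144 = 173/1071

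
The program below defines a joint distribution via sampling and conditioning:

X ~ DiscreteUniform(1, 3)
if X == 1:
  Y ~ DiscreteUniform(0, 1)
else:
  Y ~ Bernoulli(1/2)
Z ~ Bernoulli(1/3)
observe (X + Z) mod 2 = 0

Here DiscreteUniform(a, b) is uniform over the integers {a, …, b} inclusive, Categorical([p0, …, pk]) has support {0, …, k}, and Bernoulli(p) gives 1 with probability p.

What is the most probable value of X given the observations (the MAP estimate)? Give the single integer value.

Enumerate traces; 6 have nonzero weight after conditioning:
  (X=1, Y=0, Z=1) weight 1/18
  (X=1, Y=1, Z=1) weight 1/18
  (X=2, Y=0, Z=0) weight 1/9
  (X=2, Y=1, Z=0) weight 1/9
  (X=3, Y=0, Z=1) weight 1/18
  (X=3, Y=1, Z=1) weight 1/18
Group by X:
  weight(X=1) = 1/9
  weight(X=2) = 2/9
  weight(X=3) = 1/9
Total weight = 1/9 + 2/9 + 1/9 = 4/9
P(X=1 | obs) = 1/9 / 4/9 = 1/4
P(X=2 | obs) = 2/9 / 4/9 = 1/2
P(X=3 | obs) = 1/9 / 4/9 = 1/4
argmax = 2

argmax_v P(X = v | obs) = 2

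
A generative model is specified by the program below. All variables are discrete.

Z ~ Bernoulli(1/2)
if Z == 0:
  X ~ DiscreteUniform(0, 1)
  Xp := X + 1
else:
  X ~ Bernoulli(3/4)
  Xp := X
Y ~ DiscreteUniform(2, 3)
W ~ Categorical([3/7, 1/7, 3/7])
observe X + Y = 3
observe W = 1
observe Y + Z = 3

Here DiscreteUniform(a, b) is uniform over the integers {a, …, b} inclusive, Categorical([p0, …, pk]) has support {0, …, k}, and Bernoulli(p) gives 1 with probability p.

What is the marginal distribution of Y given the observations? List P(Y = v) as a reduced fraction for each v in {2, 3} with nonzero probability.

P(Y=2) = 3/5, P(Y=3) = 2/5

Enumerate traces; 2 have nonzero weight after conditioning:
  (Z=0, X=0, Y=3, W=1) weight 1/56
  (Z=1, X=1, Y=2, W=1) weight 3/112
Group by Y:
  weight(Y=2) = 3/112
  weight(Y=3) = 1/56
Total weight = 3/112 + 1/56 = 5/112
P(Y=2 | obs) = 3/112 / 5/112 = 3/5
P(Y=3 | obs) = 1/56 / 5/112 = 2/5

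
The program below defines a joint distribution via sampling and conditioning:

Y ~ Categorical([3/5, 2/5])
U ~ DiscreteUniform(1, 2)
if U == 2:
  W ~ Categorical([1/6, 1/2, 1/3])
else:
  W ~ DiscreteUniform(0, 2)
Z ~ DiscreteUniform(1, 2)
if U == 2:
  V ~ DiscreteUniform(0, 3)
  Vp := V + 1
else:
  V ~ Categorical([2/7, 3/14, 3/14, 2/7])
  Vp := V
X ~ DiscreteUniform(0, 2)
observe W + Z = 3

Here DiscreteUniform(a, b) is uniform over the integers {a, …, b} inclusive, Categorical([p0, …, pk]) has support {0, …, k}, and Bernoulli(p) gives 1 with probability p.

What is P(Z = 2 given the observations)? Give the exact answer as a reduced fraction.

P(Z = 2 | obs) = 5/9

Enumerate traces; 96 have nonzero weight after conditioning:
  (Y=0, U=1, W=1, Z=2, V=0, X=0) weight 1/210
  (Y=0, U=1, W=1, Z=2, V=0, X=1) weight 1/210
  (Y=0, U=1, W=1, Z=2, V=0, X=2) weight 1/210
  (Y=0, U=1, W=1, Z=2, V=1, X=0) weight 1/280
  (Y=0, U=1, W=1, Z=2, V=1, X=1) weight 1/280
  (Y=0, U=1, W=1, Z=2, V=1, X=2) weight 1/280
  (Y=0, U=1, W=1, Z=2, V=2, X=0) weight 1/280
  (Y=0, U=1, W=1, Z=2, V=2, X=1) weight 1/280
  (Y=0, U=1, W=2, Z=1, V=0, X=0) weight 1/210
  … 87 more
Group by Z:
  weight(Z=1) = 1/6
  weight(Z=2) = 5/24
Total weight = 1/6 + 5/24 = 3/8
P(Z=1 | obs) = 1/6 / 3/8 = 4/9
P(Z=2 | obs) = 5/24 / 3/8 = 5/9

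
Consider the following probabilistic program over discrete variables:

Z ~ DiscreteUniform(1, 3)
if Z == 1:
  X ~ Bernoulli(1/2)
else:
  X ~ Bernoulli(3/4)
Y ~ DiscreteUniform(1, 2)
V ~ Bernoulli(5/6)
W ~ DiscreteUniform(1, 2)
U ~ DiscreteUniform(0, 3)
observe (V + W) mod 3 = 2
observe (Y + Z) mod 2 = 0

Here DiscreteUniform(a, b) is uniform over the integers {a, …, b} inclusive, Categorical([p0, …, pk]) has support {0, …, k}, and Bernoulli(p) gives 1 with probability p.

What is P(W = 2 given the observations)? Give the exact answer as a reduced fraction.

Enumerate traces; 48 have nonzero weight after conditioning:
  (Z=1, X=0, Y=1, V=0, W=2, U=0) weight 1/576
  (Z=1, X=0, Y=1, V=0, W=2, U=1) weight 1/576
  (Z=1, X=0, Y=1, V=0, W=2, U=2) weight 1/576
  (Z=1, X=0, Y=1, V=0, W=2, U=3) weight 1/576
  (Z=1, X=0, Y=1, V=1, W=1, U=0) weight 5/576
  (Z=1, X=0, Y=1, V=1, W=1, U=1) weight 5/576
  (Z=1, X=0, Y=1, V=1, W=1, U=2) weight 5/576
  (Z=1, X=0, Y=1, V=1, W=1, U=3) weight 5/576
  … 40 more
Group by W:
  weight(W=1) = 5/24
  weight(W=2) = 1/24
Total weight = 5/24 + 1/24 = 1/4
P(W=1 | obs) = 5/24 / 1/4 = 5/6
P(W=2 | obs) = 1/24 / 1/4 = 1/6

P(W = 2 | obs) = 1/6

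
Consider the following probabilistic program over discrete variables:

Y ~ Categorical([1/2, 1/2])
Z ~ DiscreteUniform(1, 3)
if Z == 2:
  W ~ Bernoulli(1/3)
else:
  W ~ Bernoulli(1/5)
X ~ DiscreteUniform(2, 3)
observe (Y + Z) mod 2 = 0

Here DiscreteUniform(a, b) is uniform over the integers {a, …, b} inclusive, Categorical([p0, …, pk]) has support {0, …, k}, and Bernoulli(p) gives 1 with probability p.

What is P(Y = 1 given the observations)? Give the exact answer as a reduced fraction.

P(Y = 1 | obs) = 2/3

Enumerate traces; 12 have nonzero weight after conditioning:
  (Y=0, Z=2, W=0, X=2) weight 1/18
  (Y=0, Z=2, W=0, X=3) weight 1/18
  (Y=0, Z=2, W=1, X=2) weight 1/36
  (Y=0, Z=2, W=1, X=3) weight 1/36
  (Y=1, Z=1, W=0, X=2) weight 1/15
  (Y=1, Z=1, W=0, X=3) weight 1/15
  (Y=1, Z=1, W=1, X=2) weight 1/60
  (Y=1, Z=1, W=1, X=3) weight 1/60
  … 4 more
Group by Y:
  weight(Y=0) = 1/6
  weight(Y=1) = 1/3
Total weight = 1/6 + 1/3 = 1/2
P(Y=0 | obs) = 1/6 / 1/2 = 1/3
P(Y=1 | obs) = 1/3 / 1/2 = 2/3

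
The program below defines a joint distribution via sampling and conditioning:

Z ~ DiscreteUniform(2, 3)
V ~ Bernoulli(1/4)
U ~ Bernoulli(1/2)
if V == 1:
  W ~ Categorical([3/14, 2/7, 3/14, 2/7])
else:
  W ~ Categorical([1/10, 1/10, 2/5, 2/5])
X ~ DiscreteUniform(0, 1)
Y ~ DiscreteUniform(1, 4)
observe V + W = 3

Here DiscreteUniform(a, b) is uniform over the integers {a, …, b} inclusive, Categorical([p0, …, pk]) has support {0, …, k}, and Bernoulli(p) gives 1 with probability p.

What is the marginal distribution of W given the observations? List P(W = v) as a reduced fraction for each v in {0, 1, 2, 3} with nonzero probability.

P(W=2) = 5/33, P(W=3) = 28/33

Enumerate traces; 64 have nonzero weight after conditioning:
  (Z=2, V=0, U=0, W=3, X=0, Y=1) weight 3/320
  (Z=2, V=0, U=0, W=3, X=0, Y=2) weight 3/320
  (Z=2, V=0, U=0, W=3, X=0, Y=3) weight 3/320
  (Z=2, V=0, U=0, W=3, X=0, Y=4) weight 3/320
  (Z=2, V=0, U=0, W=3, X=1, Y=1) weight 3/320
  (Z=2, V=0, U=0, W=3, X=1, Y=2) weight 3/320
  (Z=2, V=0, U=0, W=3, X=1, Y=3) weight 3/320
  (Z=2, V=0, U=0, W=3, X=1, Y=4) weight 3/320
  (Z=2, V=1, U=0, W=2, X=0, Y=1) weight 3/1792
  … 55 more
Group by W:
  weight(W=2) = 3/56
  weight(W=3) = 3/10
Total weight = 3/56 + 3/10 = 99/280
P(W=2 | obs) = 3/56 / 99/280 = 5/33
P(W=3 | obs) = 3/10 / 99/280 = 28/33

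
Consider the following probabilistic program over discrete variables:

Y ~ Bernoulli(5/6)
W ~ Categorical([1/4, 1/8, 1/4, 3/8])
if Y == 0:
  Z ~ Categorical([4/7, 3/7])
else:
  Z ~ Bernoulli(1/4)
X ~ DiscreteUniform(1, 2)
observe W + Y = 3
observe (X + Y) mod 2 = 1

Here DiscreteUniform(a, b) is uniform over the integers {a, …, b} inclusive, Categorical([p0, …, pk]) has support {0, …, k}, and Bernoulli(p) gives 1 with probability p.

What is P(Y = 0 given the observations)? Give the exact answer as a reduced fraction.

P(Y = 0 | obs) = 3/13

Enumerate traces; 4 have nonzero weight after conditioning:
  (Y=0, W=3, Z=0, X=1) weight 1/56
  (Y=0, W=3, Z=1, X=1) weight 3/224
  (Y=1, W=2, Z=0, X=2) weight 5/64
  (Y=1, W=2, Z=1, X=2) weight 5/192
Group by Y:
  weight(Y=0) = 1/32
  weight(Y=1) = 5/48
Total weight = 1/32 + 5/48 = 13/96
P(Y=0 | obs) = 1/32 / 13/96 = 3/13
P(Y=1 | obs) = 5/48 / 13/96 = 10/13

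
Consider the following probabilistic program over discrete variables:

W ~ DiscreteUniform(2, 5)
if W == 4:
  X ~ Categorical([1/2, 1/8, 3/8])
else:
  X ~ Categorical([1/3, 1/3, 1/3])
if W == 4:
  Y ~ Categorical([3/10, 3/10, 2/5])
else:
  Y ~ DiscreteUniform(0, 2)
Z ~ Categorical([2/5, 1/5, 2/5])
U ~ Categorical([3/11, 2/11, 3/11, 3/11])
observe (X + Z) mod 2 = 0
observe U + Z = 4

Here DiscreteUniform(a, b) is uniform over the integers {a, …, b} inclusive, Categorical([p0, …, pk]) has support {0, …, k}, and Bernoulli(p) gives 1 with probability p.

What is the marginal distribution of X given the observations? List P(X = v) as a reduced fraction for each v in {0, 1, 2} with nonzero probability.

P(X=0) = 24/55, P(X=1) = 9/55, P(X=2) = 2/5

Enumerate traces; 36 have nonzero weight after conditioning:
  (W=2, X=0, Y=0, Z=2, U=2) weight 1/330
  (W=2, X=0, Y=1, Z=2, U=2) weight 1/330
  (W=2, X=0, Y=2, Z=2, U=2) weight 1/330
  (W=2, X=1, Y=0, Z=1, U=3) weight 1/660
  (W=2, X=1, Y=1, Z=1, U=3) weight 1/660
  (W=2, X=1, Y=2, Z=1, U=3) weight 1/660
  (W=2, X=2, Y=0, Z=2, U=2) weight 1/330
  (W=2, X=2, Y=1, Z=2, U=2) weight 1/330
  … 28 more
Group by X:
  weight(X=0) = 9/220
  weight(X=1) = 27/1760
  weight(X=2) = 3/80
Total weight = 9/220 + 27/1760 + 3/80 = 3/32
P(X=0 | obs) = 9/220 / 3/32 = 24/55
P(X=1 | obs) = 27/1760 / 3/32 = 9/55
P(X=2 | obs) = 3/80 / 3/32 = 2/5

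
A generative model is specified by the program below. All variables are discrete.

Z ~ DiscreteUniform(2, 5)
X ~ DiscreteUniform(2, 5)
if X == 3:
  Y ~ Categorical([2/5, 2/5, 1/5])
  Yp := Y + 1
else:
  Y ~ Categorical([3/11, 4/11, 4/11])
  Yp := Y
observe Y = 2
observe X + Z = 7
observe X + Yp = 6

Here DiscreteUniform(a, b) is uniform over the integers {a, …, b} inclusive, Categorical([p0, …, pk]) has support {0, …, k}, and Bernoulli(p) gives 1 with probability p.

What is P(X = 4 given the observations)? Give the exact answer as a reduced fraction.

Enumerate traces; 2 have nonzero weight after conditioning:
  (Z=3, X=4, Y=2) weight 1/44
  (Z=4, X=3, Y=2) weight 1/80
Group by X:
  weight(X=3) = 1/80
  weight(X=4) = 1/44
Total weight = 1/80 + 1/44 = 31/880
P(X=3 | obs) = 1/80 / 31/880 = 11/31
P(X=4 | obs) = 1/44 / 31/880 = 20/31

P(X = 4 | obs) = 20/31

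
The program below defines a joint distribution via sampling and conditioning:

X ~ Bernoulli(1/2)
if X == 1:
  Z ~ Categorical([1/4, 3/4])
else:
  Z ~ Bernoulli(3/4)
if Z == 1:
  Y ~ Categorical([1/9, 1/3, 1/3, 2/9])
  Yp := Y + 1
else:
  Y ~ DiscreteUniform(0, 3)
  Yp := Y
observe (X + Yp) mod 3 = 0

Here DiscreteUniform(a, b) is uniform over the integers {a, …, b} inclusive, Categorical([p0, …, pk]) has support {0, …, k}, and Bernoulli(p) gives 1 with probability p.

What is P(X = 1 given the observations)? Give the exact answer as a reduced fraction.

P(X = 1 | obs) = 5/11

Enumerate traces; 5 have nonzero weight after conditioning:
  (X=0, Z=0, Y=0) weight 1/32
  (X=0, Z=0, Y=3) weight 1/32
  (X=0, Z=1, Y=2) weight 1/8
  (X=1, Z=0, Y=2) weight 1/32
  (X=1, Z=1, Y=1) weight 1/8
Group by X:
  weight(X=0) = 3/16
  weight(X=1) = 5/32
Total weight = 3/16 + 5/32 = 11/32
P(X=0 | obs) = 3/16 / 11/32 = 6/11
P(X=1 | obs) = 5/32 / 11/32 = 5/11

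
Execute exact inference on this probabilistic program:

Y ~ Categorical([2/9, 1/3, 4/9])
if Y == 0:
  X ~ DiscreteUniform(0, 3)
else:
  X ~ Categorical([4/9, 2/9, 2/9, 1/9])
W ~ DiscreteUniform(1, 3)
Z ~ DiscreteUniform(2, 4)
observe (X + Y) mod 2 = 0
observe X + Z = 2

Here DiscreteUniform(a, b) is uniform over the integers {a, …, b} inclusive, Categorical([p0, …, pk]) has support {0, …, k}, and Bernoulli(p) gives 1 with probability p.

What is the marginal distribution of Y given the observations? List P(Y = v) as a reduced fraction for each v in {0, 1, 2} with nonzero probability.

Enumerate traces; 6 have nonzero weight after conditioning:
  (Y=0, X=0, W=1, Z=2) weight 1/162
  (Y=0, X=0, W=2, Z=2) weight 1/162
  (Y=0, X=0, W=3, Z=2) weight 1/162
  (Y=2, X=0, W=1, Z=2) weight 16/729
  (Y=2, X=0, W=2, Z=2) weight 16/729
  (Y=2, X=0, W=3, Z=2) weight 16/729
Group by Y:
  weight(Y=0) = 1/54
  weight(Y=2) = 16/243
Total weight = 1/54 + 16/243 = 41/486
P(Y=0 | obs) = 1/54 / 41/486 = 9/41
P(Y=2 | obs) = 16/243 / 41/486 = 32/41

P(Y=0) = 9/41, P(Y=2) = 32/41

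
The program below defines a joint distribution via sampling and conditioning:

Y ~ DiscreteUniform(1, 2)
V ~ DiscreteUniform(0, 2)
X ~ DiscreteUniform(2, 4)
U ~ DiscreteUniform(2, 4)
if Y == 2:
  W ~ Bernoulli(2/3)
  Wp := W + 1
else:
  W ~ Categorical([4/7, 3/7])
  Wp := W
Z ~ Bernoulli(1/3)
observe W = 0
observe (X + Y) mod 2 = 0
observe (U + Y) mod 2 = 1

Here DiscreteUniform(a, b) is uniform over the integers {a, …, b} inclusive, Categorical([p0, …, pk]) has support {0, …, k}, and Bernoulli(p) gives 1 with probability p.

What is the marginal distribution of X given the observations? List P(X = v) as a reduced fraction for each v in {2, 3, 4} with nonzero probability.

P(X=2) = 7/38, P(X=3) = 12/19, P(X=4) = 7/38

Enumerate traces; 24 have nonzero weight after conditioning:
  (Y=1, V=0, X=3, U=2, W=0, Z=0) weight 4/567
  (Y=1, V=0, X=3, U=2, W=0, Z=1) weight 2/567
  (Y=1, V=0, X=3, U=4, W=0, Z=0) weight 4/567
  (Y=1, V=0, X=3, U=4, W=0, Z=1) weight 2/567
  (Y=1, V=1, X=3, U=2, W=0, Z=0) weight 4/567
  (Y=1, V=1, X=3, U=2, W=0, Z=1) weight 2/567
  (Y=1, V=1, X=3, U=4, W=0, Z=0) weight 4/567
  (Y=1, V=1, X=3, U=4, W=0, Z=1) weight 2/567
  (Y=2, V=0, X=2, U=3, W=0, Z=0) weight 1/243
  (Y=2, V=0, X=4, U=3, W=0, Z=0) weight 1/243
  … 14 more
Group by X:
  weight(X=2) = 1/54
  weight(X=3) = 4/63
  weight(X=4) = 1/54
Total weight = 1/54 + 4/63 + 1/54 = 19/189
P(X=2 | obs) = 1/54 / 19/189 = 7/38
P(X=3 | obs) = 4/63 / 19/189 = 12/19
P(X=4 | obs) = 1/54 / 19/189 = 7/38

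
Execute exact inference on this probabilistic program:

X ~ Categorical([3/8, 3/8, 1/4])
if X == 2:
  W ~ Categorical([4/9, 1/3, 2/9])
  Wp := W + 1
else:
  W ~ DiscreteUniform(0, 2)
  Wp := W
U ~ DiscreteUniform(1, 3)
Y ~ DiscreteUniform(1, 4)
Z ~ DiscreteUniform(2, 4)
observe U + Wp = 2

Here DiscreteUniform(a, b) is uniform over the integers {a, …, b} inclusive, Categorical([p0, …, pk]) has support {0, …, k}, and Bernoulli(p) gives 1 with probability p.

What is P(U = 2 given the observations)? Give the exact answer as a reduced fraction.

Enumerate traces; 60 have nonzero weight after conditioning:
  (X=0, W=0, U=2, Y=1, Z=2) weight 1/288
  (X=0, W=0, U=2, Y=1, Z=3) weight 1/288
  (X=0, W=0, U=2, Y=1, Z=4) weight 1/288
  (X=0, W=0, U=2, Y=2, Z=2) weight 1/288
  (X=0, W=0, U=2, Y=2, Z=3) weight 1/288
  (X=0, W=0, U=2, Y=2, Z=4) weight 1/288
  (X=0, W=0, U=2, Y=3, Z=2) weight 1/288
  (X=0, W=0, U=2, Y=3, Z=3) weight 1/288
  (X=0, W=1, U=1, Y=1, Z=2) weight 1/288
  … 51 more
Group by U:
  weight(U=1) = 13/108
  weight(U=2) = 1/12
Total weight = 13/108 + 1/12 = 11/54
P(U=1 | obs) = 13/108 / 11/54 = 13/22
P(U=2 | obs) = 1/12 / 11/54 = 9/22

P(U = 2 | obs) = 9/22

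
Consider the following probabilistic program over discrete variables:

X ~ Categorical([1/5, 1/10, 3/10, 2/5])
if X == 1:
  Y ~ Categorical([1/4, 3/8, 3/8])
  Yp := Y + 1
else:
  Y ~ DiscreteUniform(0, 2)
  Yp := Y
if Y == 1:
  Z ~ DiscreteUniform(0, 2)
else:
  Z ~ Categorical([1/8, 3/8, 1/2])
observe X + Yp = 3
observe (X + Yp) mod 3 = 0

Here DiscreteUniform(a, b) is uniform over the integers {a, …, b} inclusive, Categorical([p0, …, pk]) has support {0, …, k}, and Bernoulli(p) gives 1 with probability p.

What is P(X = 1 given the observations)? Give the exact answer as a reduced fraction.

P(X = 1 | obs) = 9/65

Enumerate traces; 9 have nonzero weight after conditioning:
  (X=1, Y=1, Z=0) weight 1/80
  (X=1, Y=1, Z=1) weight 1/80
  (X=1, Y=1, Z=2) weight 1/80
  (X=2, Y=1, Z=0) weight 1/30
  (X=2, Y=1, Z=1) weight 1/30
  (X=2, Y=1, Z=2) weight 1/30
  (X=3, Y=0, Z=0) weight 1/60
  (X=3, Y=0, Z=1) weight 1/20
  … 1 more
Group by X:
  weight(X=1) = 3/80
  weight(X=2) = 1/10
  weight(X=3) = 2/15
Total weight = 3/80 + 1/10 + 2/15 = 13/48
P(X=1 | obs) = 3/80 / 13/48 = 9/65
P(X=2 | obs) = 1/10 / 13/48 = 24/65
P(X=3 | obs) = 2/15 / 13/48 = 32/65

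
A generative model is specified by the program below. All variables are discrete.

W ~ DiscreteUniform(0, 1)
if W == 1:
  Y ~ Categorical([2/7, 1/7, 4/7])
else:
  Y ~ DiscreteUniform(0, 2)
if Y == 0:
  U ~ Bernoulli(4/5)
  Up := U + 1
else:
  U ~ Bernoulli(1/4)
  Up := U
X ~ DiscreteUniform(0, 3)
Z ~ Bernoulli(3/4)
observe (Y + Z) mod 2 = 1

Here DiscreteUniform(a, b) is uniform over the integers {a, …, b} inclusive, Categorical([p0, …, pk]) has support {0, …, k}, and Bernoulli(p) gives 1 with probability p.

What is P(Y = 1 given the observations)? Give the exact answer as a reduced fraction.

P(Y = 1 | obs) = 5/53

Enumerate traces; 48 have nonzero weight after conditioning:
  (W=0, Y=0, U=0, X=0, Z=1) weight 1/160
  (W=0, Y=0, U=0, X=1, Z=1) weight 1/160
  (W=0, Y=0, U=0, X=2, Z=1) weight 1/160
  (W=0, Y=0, U=0, X=3, Z=1) weight 1/160
  (W=0, Y=0, U=1, X=0, Z=1) weight 1/40
  (W=0, Y=0, U=1, X=1, Z=1) weight 1/40
  (W=0, Y=0, U=1, X=2, Z=1) weight 1/40
  (W=0, Y=0, U=1, X=3, Z=1) weight 1/40
  (W=0, Y=1, U=0, X=0, Z=0) weight 1/128
  (W=0, Y=2, U=0, X=0, Z=1) weight 3/128
  … 38 more
Group by Y:
  weight(Y=0) = 13/56
  weight(Y=1) = 5/84
  weight(Y=2) = 19/56
Total weight = 13/56 + 5/84 + 19/56 = 53/84
P(Y=0 | obs) = 13/56 / 53/84 = 39/106
P(Y=1 | obs) = 5/84 / 53/84 = 5/53
P(Y=2 | obs) = 19/56 / 53/84 = 57/106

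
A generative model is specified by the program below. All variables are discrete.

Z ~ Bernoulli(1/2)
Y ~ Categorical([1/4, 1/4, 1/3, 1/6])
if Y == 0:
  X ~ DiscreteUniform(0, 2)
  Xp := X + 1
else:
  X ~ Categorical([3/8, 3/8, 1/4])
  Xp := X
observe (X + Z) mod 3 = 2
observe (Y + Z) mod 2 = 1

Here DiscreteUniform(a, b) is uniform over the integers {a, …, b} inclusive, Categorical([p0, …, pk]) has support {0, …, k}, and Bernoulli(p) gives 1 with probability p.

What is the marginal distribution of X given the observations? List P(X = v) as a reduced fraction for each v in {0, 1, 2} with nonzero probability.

P(X=1) = 2/3, P(X=2) = 1/3

Enumerate traces; 4 have nonzero weight after conditioning:
  (Z=0, Y=1, X=2) weight 1/32
  (Z=0, Y=3, X=2) weight 1/48
  (Z=1, Y=0, X=1) weight 1/24
  (Z=1, Y=2, X=1) weight 1/16
Group by X:
  weight(X=1) = 5/48
  weight(X=2) = 5/96
Total weight = 5/48 + 5/96 = 5/32
P(X=1 | obs) = 5/48 / 5/32 = 2/3
P(X=2 | obs) = 5/96 / 5/32 = 1/3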